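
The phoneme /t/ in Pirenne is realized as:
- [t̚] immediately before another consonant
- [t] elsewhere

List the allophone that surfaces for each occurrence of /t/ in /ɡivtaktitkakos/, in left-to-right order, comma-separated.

Occurrence 1 (position 4): no conditioning environment matches → elsewhere allophone [t].
Occurrence 2 (position 7): no conditioning environment matches → elsewhere allophone [t].
Occurrence 3 (position 9): immediately before another consonant → [t̚].

[t], [t], [t̚]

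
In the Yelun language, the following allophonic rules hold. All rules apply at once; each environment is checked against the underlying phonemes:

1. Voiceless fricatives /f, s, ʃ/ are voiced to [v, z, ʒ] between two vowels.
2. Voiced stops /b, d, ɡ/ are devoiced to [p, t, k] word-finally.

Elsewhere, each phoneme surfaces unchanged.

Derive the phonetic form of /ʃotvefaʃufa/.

[ʃotvevaʒuva]

/ʃ/ (word-initial): rule 1 targets it, but not between two vowels → unchanged [ʃ].
/f/ meets the environment for rule 1 (between two vowels) → [v].
/ʃ/ meets the environment for rule 1 (between two vowels) → [ʒ].
/f/ meets the environment for rule 1 (between two vowels) → [v].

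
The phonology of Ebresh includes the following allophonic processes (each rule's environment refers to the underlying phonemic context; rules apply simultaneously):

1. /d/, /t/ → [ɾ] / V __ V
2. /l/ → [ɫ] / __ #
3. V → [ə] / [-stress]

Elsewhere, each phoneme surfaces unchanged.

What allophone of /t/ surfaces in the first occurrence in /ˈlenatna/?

/t/ (between /a/ and /n/) is in the target of rule 1 but the environment (between two vowels) is not met → [t].

[t]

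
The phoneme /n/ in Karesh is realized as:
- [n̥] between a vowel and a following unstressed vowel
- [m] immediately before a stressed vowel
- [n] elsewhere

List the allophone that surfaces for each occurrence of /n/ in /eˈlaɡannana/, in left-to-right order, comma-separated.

[n], [n], [n̥]

Occurrence 1 (position 6): no conditioning environment matches → elsewhere allophone [n].
Occurrence 2 (position 7): no conditioning environment matches → elsewhere allophone [n].
Occurrence 3 (position 9): between a vowel and a following unstressed vowel → [n̥].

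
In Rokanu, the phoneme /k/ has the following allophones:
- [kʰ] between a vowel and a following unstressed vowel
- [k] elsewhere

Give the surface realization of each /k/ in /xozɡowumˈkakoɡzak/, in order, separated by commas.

[k], [kʰ], [k]

Occurrence 1 (position 9): no conditioning environment matches → elsewhere allophone [k].
Occurrence 2 (position 11): between a vowel and a following unstressed vowel → [kʰ].
Occurrence 3 (position 16): no conditioning environment matches → elsewhere allophone [k].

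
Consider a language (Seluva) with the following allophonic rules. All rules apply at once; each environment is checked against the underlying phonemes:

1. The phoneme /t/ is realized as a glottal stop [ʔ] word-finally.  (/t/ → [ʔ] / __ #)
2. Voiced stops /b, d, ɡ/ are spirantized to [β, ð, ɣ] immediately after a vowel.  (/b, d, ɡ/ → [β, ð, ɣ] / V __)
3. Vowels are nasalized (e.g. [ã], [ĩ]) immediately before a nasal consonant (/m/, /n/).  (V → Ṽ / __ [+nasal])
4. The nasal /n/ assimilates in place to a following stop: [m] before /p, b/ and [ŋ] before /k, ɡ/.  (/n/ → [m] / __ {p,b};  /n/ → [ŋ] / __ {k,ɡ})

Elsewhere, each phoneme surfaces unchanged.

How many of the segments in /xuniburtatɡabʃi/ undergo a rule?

Segments that undergo a rule: /u/ → [ũ] (rule 3); /b/ → [β] (rule 2); /b/ → [β] (rule 2).
All other segments surface unchanged.

3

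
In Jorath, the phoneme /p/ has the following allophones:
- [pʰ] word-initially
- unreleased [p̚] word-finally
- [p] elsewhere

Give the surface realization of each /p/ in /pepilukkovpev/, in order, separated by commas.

Occurrence 1 (position 1): word-initially → [pʰ].
Occurrence 2 (position 3): no conditioning environment matches → elsewhere allophone [p].
Occurrence 3 (position 11): no conditioning environment matches → elsewhere allophone [p].

[pʰ], [p], [p]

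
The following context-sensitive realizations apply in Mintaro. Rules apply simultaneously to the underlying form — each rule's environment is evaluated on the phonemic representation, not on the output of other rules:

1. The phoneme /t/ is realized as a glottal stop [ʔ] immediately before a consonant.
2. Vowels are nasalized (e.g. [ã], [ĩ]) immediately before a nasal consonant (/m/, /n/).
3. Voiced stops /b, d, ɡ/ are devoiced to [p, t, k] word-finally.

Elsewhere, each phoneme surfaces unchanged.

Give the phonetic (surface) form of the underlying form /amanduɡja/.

[ãmãnduɡja]

Rule 2 applies to /a/ (word-initial: before a nasal consonant) → [ã].
/m/ — not in any rule's target class → [m].
/a/ (between /m/ and /n/) occurs before a nasal consonant → [ã] by rule 2.
/n/ (between /a/ and /d/): no rule targets it → [n].
/d/ (between /n/ and /u/) is in the target of rule 3 but the environment (word-finally) is not met → [d].
/u/ — between /d/ and /ɡ/; rule 2 does not apply here → [u].
/ɡ/ (between /u/ and /j/): rule 3 targets it, but not word-finally → unchanged [ɡ].
/j/ (between /ɡ/ and /a/) is unaffected → [j].
/a/ (word-final) is in the target of rule 2 but the environment (before a nasal consonant) is not met → [a].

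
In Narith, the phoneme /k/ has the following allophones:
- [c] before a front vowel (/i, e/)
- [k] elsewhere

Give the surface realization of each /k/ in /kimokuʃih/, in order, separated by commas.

[c], [k]

Occurrence 1 (position 1): before a front vowel → [c].
Occurrence 2 (position 5): no conditioning environment matches → elsewhere allophone [k].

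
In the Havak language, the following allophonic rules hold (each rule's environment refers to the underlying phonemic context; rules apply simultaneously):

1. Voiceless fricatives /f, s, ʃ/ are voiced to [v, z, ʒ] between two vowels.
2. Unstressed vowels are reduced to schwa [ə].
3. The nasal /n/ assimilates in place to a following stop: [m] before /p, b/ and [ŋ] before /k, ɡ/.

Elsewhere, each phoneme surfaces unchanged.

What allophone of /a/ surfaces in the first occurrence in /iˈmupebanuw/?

/a/ (between /b/ and /n/): in an unstressed syllable, so rule 2 applies → [ə].

[ə]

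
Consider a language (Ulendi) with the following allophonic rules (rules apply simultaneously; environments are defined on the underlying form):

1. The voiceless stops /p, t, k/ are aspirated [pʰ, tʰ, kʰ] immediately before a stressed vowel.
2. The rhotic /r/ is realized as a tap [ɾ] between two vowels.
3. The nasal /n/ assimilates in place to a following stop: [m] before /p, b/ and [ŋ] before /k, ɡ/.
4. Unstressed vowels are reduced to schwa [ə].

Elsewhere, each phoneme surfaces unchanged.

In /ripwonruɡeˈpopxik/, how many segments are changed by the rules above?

6

Segments that undergo a rule: /i/ → [ə] (rule 4); /o/ → [ə] (rule 4); /u/ → [ə] (rule 4); /e/ → [ə] (rule 4); /p/ → [pʰ] (rule 1); /i/ → [ə] (rule 4).
All other segments surface unchanged.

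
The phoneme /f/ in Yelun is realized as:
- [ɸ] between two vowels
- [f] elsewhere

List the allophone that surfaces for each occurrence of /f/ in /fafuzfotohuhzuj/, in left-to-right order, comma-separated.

[f], [ɸ], [f]

Occurrence 1 (position 1): no conditioning environment matches → elsewhere allophone [f].
Occurrence 2 (position 3): between two vowels → [ɸ].
Occurrence 3 (position 6): no conditioning environment matches → elsewhere allophone [f].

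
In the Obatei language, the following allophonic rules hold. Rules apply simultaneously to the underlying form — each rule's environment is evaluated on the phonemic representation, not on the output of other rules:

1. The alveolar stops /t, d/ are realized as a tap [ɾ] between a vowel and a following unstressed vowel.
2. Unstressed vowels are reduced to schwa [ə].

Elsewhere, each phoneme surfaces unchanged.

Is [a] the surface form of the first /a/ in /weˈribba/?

/a/ (word-final) occurs in an unstressed syllable → [ə] by rule 2.
The actual realization is [ə], not [a].

No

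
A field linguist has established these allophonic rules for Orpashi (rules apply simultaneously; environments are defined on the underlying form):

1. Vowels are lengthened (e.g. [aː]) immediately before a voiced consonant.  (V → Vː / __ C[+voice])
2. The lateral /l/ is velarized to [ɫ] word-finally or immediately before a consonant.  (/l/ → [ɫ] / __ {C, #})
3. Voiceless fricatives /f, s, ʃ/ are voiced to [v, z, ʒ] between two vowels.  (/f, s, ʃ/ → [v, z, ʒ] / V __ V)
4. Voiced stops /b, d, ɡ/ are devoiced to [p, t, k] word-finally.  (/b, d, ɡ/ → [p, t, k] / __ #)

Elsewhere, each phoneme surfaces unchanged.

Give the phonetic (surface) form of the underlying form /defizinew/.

[deviːziːneːw]

/d/ (word-initial): rule 4 targets it, but not word-finally → unchanged [d].
/e/ (between /d/ and /f/) fails the environment for rule 1, so it stays [e].
/f/ (between /e/ and /i/) occurs between two vowels → [v] by rule 3.
/i/ meets the environment for rule 1 (before a voiced consonant) → [iː].
/z/ — not in any rule's target class → [z].
Rule 1 applies to /i/ (between /z/ and /n/: before a voiced consonant) → [iː].
/n/ stays [n].
Rule 1 applies to /e/ (between /n/ and /w/: before a voiced consonant) → [eː].
/w/ — not in any rule's target class → [w].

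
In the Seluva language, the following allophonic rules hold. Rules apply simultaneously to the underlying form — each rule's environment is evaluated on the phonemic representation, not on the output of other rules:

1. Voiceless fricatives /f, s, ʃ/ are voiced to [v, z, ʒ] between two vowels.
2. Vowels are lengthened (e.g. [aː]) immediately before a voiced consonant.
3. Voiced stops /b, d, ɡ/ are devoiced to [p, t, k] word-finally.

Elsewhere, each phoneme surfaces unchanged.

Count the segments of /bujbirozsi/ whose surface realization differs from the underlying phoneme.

3

Segments that undergo a rule: /u/ → [uː] (rule 2); /i/ → [iː] (rule 2); /o/ → [oː] (rule 2).
All other segments surface unchanged.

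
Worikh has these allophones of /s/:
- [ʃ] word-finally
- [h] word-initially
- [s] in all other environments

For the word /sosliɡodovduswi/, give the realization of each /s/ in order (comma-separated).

[h], [s], [s]

Occurrence 1 (position 1): word-initially → [h].
Occurrence 2 (position 3): no conditioning environment matches → elsewhere allophone [s].
Occurrence 3 (position 13): no conditioning environment matches → elsewhere allophone [s].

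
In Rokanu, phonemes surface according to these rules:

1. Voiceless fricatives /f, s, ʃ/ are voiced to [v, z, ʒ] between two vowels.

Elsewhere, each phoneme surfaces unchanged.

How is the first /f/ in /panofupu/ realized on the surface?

[v]

/f/ meets the environment for rule 1 (between two vowels) → [v].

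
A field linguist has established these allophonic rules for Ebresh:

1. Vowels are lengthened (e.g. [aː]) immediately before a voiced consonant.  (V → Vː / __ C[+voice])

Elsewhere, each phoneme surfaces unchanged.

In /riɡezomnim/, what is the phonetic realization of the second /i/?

[iː]

Rule 1 applies to /i/ (between /n/ and /m/: before a voiced consonant) → [iː].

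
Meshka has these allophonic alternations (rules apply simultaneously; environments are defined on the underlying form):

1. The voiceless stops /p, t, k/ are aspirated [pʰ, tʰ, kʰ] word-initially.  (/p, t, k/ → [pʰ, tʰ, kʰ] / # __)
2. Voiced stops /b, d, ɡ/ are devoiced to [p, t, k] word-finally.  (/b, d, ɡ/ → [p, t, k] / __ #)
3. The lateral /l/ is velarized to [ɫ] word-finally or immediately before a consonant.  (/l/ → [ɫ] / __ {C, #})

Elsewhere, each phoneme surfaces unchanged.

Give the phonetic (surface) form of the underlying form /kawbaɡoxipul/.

[kʰawbaɡoxipuɫ]

Rule 1 applies to /k/ (word-initial: word-initially) → [kʰ].
/b/ (between /w/ and /a/): rule 2 targets it, but not word-finally → unchanged [b].
/ɡ/ (between /a/ and /o/): rule 2 targets it, but not word-finally → unchanged [ɡ].
/p/ (between /i/ and /u/) is in the target of rule 1 but the environment (word-initially) is not met → [p].
/l/ (word-final) occurs word-finally or immediately before a consonant → [ɫ] by rule 3.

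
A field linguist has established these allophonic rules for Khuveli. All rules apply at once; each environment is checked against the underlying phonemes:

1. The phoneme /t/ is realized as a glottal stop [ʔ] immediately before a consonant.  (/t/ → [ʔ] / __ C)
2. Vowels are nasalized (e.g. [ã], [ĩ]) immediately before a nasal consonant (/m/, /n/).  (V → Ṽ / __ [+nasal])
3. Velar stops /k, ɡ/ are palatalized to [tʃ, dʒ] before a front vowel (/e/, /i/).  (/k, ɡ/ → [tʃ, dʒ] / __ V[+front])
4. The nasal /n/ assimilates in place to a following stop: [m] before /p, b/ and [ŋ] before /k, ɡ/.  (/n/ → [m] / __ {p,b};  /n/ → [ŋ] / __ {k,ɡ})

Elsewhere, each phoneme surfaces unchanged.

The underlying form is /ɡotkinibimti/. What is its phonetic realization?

/ɡ/ (word-initial) fails the environment for rule 3, so it stays [ɡ].
/o/ — between /ɡ/ and /t/; rule 2 does not apply here → [o].
Rule 1 applies to /t/ (between /o/ and /k/: immediately before a consonant) → [ʔ].
Rule 3 applies to /k/ (between /t/ and /i/: before a front vowel) → [tʃ].
Rule 2 applies to /i/ (between /k/ and /n/: before a nasal consonant) → [ĩ].
/n/ — between /i/ and /i/; rule 4 does not apply here → [n].
/i/ (between /n/ and /b/): rule 2 targets it, but not before a nasal consonant → unchanged [i].
/i/ meets the environment for rule 2 (before a nasal consonant) → [ĩ].
/t/ (between /m/ and /i/) fails the environment for rule 1, so it stays [t].
/i/ (word-final): rule 2 targets it, but not before a nasal consonant → unchanged [i].

[ɡoʔtʃĩnibĩmti]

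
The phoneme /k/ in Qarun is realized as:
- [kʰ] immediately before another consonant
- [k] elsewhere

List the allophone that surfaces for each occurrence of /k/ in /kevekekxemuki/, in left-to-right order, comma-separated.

Occurrence 1 (position 1): no conditioning environment matches → elsewhere allophone [k].
Occurrence 2 (position 5): no conditioning environment matches → elsewhere allophone [k].
Occurrence 3 (position 7): immediately before another consonant → [kʰ].
Occurrence 4 (position 12): no conditioning environment matches → elsewhere allophone [k].

[k], [k], [kʰ], [k]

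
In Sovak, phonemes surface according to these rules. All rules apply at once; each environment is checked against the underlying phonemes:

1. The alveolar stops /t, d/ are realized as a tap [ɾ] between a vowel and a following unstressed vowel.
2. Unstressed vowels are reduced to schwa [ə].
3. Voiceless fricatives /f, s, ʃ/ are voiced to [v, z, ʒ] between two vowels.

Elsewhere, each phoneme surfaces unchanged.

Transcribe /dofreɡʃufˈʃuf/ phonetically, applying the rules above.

/d/ (word-initial) fails the environment for rule 1, so it stays [d].
/o/ — between /d/ and /f/, in an unstressed syllable — surfaces as [ə] (rule 2).
/f/ — between /o/ and /r/; rule 3 does not apply here → [f].
/r/ (between /f/ and /e/) is unaffected → [r].
Rule 2 applies to /e/ (between /r/ and /ɡ/: in an unstressed syllable) → [ə].
/ɡ/ stays [ɡ].
/ʃ/ (between /ɡ/ and /u/) fails the environment for rule 3, so it stays [ʃ].
/u/ (between /ʃ/ and /f/) occurs in an unstressed syllable → [ə] by rule 2.
/f/ — between /u/ and /ʃ/; rule 3 does not apply here → [f].
/ʃ/ — between /f/ and /u/; rule 3 does not apply here → [ʃ].
/u/ (between /ʃ/ and /f/): rule 2 targets it, but not in an unstressed syllable → unchanged [u].
/f/ — word-final; rule 3 does not apply here → [f].

[dəfrəɡʃəfˈʃuf]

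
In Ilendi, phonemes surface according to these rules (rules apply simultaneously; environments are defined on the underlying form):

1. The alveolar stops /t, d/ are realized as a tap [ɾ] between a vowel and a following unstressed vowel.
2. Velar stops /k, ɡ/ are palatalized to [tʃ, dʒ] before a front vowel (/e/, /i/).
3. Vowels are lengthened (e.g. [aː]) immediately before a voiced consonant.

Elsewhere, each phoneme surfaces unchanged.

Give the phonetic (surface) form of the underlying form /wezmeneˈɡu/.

[weːzmeːneːˈɡu]

/w/ (word-initial): no rule targets it → [w].
/e/ (between /w/ and /z/) occurs before a voiced consonant → [eː] by rule 3.
/z/ stays [z].
/m/ stays [m].
/e/ (between /m/ and /n/) occurs before a voiced consonant → [eː] by rule 3.
/n/ — not in any rule's target class → [n].
/e/ (between /n/ and /ɡ/) occurs before a voiced consonant → [eː] by rule 3.
/ɡ/ (between /e/ and /u/) fails the environment for rule 2, so it stays [ɡ].
/u/ (word-final) is in the target of rule 3 but the environment (before a voiced consonant) is not met → [u].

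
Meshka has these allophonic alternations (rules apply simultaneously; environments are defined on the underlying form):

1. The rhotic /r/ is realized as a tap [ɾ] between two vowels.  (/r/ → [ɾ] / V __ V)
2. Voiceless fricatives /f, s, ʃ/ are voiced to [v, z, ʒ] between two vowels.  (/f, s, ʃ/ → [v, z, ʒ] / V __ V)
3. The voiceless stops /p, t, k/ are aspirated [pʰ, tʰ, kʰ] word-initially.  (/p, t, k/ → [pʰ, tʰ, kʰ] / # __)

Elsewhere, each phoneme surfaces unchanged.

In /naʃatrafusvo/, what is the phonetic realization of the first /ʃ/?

[ʒ]

/ʃ/ meets the environment for rule 2 (between two vowels) → [ʒ].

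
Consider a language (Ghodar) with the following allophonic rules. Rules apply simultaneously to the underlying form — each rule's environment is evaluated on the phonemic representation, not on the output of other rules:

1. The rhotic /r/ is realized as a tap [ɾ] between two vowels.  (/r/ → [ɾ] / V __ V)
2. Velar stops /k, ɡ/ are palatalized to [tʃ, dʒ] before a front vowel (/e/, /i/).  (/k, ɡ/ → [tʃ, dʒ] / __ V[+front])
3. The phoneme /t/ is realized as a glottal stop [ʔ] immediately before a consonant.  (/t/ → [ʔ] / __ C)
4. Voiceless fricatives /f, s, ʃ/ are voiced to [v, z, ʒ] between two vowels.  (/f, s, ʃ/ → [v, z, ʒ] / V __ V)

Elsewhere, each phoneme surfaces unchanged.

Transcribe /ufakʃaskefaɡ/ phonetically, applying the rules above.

/u/ (word-initial) is unaffected → [u].
/f/ meets the environment for rule 4 (between two vowels) → [v].
/a/ stays [a].
/k/ (between /a/ and /ʃ/): rule 2 targets it, but not before a front vowel → unchanged [k].
/ʃ/ (between /k/ and /a/) fails the environment for rule 4, so it stays [ʃ].
/a/ (between /ʃ/ and /s/): no rule targets it → [a].
/s/ — between /a/ and /k/; rule 4 does not apply here → [s].
/k/ — between /s/ and /e/, before a front vowel — surfaces as [tʃ] (rule 2).
/e/ (between /k/ and /f/): no rule targets it → [e].
/f/ (between /e/ and /a/) occurs between two vowels → [v] by rule 4.
/a/ — not in any rule's target class → [a].
/ɡ/ (word-final) fails the environment for rule 2, so it stays [ɡ].

[uvakʃastʃevaɡ]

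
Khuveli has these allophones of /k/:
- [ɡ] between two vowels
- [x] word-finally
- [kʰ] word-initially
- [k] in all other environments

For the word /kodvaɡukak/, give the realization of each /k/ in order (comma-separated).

[kʰ], [ɡ], [x]

Occurrence 1 (position 1): word-initially → [kʰ].
Occurrence 2 (position 8): between two vowels → [ɡ].
Occurrence 3 (position 10): word-finally → [x].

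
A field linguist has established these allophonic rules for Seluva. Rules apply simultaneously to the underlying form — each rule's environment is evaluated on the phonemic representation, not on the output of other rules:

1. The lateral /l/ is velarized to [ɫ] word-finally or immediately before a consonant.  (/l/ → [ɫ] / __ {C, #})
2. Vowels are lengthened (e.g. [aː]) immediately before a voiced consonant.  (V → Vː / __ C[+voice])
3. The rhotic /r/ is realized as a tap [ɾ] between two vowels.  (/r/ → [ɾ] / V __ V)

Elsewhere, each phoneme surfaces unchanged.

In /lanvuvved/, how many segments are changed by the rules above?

3

Segments that undergo a rule: /a/ → [aː] (rule 2); /u/ → [uː] (rule 2); /e/ → [eː] (rule 2).
All other segments surface unchanged.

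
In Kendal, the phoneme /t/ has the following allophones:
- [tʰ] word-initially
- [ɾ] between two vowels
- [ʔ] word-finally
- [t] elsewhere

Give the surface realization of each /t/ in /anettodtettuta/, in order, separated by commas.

[t], [t], [t], [t], [t], [ɾ]

Occurrence 1 (position 4): no conditioning environment matches → elsewhere allophone [t].
Occurrence 2 (position 5): no conditioning environment matches → elsewhere allophone [t].
Occurrence 3 (position 8): no conditioning environment matches → elsewhere allophone [t].
Occurrence 4 (position 10): no conditioning environment matches → elsewhere allophone [t].
Occurrence 5 (position 11): no conditioning environment matches → elsewhere allophone [t].
Occurrence 6 (position 13): between two vowels → [ɾ].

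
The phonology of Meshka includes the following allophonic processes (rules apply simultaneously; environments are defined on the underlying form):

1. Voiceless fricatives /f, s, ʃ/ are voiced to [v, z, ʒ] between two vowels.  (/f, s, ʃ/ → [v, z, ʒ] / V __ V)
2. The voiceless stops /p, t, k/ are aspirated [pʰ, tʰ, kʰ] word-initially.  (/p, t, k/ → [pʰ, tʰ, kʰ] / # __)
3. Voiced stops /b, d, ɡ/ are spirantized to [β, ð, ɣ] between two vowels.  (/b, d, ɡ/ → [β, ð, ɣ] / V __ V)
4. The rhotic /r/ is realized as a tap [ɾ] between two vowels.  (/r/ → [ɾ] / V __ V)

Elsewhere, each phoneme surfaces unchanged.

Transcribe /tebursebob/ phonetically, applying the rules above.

[tʰeβurseβob]

/t/ — word-initial, word-initially — surfaces as [tʰ] (rule 2).
/b/ meets the environment for rule 3 (between two vowels) → [β].
/r/ (between /u/ and /s/) fails the environment for rule 4, so it stays [r].
/s/ (between /r/ and /e/): rule 1 targets it, but not between two vowels → unchanged [s].
/b/ — between /e/ and /o/, between two vowels — surfaces as [β] (rule 3).
/b/ — word-final; rule 3 does not apply here → [b].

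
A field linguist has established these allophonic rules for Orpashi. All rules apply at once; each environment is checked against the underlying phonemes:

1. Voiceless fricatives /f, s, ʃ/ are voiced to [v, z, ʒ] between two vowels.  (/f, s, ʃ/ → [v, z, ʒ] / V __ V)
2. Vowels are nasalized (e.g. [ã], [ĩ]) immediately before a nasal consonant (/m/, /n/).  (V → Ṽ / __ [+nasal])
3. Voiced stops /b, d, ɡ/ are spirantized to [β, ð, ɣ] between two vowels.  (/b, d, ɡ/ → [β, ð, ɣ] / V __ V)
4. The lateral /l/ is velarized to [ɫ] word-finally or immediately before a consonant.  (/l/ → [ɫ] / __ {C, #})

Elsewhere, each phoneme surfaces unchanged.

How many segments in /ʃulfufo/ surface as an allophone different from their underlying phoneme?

2

Segments that undergo a rule: /l/ → [ɫ] (rule 4); /f/ → [v] (rule 1).
All other segments surface unchanged.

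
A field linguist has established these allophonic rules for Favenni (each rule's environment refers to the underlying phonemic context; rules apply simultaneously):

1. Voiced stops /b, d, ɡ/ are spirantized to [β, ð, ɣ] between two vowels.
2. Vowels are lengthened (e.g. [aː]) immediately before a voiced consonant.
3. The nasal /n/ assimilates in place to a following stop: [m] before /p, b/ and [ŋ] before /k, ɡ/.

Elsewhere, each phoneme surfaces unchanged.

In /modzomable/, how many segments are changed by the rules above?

Segments that undergo a rule: /o/ → [oː] (rule 2); /o/ → [oː] (rule 2); /a/ → [aː] (rule 2).
All other segments surface unchanged.

3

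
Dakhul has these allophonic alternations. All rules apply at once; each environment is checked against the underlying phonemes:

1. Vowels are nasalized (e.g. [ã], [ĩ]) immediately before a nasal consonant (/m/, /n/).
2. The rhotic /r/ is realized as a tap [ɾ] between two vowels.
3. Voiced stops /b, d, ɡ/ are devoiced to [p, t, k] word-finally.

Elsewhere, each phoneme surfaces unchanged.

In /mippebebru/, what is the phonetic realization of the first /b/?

/b/ — between /e/ and /e/; rule 3 does not apply here → [b].

[b]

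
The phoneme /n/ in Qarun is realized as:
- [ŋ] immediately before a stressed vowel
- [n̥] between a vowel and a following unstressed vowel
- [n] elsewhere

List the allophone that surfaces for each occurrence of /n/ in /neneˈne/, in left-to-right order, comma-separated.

[n], [n̥], [ŋ]

Occurrence 1 (position 1): no conditioning environment matches → elsewhere allophone [n].
Occurrence 2 (position 3): between a vowel and a following unstressed vowel → [n̥].
Occurrence 3 (position 5): immediately before a stressed vowel → [ŋ].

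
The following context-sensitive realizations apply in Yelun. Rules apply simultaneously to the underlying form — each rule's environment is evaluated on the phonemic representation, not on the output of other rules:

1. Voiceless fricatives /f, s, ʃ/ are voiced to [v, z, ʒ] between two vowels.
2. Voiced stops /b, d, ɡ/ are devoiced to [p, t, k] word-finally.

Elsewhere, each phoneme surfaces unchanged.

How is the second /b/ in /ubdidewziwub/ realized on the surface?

/b/ (word-final): word-finally, so rule 2 applies → [p].

[p]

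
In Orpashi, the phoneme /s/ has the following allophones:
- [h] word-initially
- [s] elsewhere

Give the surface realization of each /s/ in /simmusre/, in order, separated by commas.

[h], [s]

Occurrence 1 (position 1): word-initially → [h].
Occurrence 2 (position 6): no conditioning environment matches → elsewhere allophone [s].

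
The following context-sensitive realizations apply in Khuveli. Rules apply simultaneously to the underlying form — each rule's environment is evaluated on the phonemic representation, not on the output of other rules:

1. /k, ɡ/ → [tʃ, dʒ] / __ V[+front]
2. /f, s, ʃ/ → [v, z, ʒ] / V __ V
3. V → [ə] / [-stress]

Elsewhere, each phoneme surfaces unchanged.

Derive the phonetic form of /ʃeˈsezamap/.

[ʃəˈzezəməp]

/ʃ/ (word-initial) is in the target of rule 2 but the environment (between two vowels) is not met → [ʃ].
/e/ — between /ʃ/ and /s/, in an unstressed syllable — surfaces as [ə] (rule 3).
/s/ — between /e/ and /e/, between two vowels — surfaces as [z] (rule 2).
/e/ — between /s/ and /z/; rule 3 does not apply here → [e].
/a/ meets the environment for rule 3 (in an unstressed syllable) → [ə].
/a/ (between /m/ and /p/): in an unstressed syllable, so rule 3 applies → [ə].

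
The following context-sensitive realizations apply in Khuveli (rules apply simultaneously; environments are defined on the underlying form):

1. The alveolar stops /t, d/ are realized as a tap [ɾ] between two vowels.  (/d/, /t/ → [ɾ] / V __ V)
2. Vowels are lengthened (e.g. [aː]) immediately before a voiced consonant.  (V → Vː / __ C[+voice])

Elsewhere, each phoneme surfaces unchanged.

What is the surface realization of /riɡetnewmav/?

[riːɡetneːwmaːv]

/r/ stays [r].
Rule 2 applies to /i/ (between /r/ and /ɡ/: before a voiced consonant) → [iː].
/ɡ/ — not in any rule's target class → [ɡ].
/e/ (between /ɡ/ and /t/): rule 2 targets it, but not before a voiced consonant → unchanged [e].
/t/ (between /e/ and /n/): rule 1 targets it, but not between two vowels → unchanged [t].
/n/ — not in any rule's target class → [n].
/e/ meets the environment for rule 2 (before a voiced consonant) → [eː].
/w/ (between /e/ and /m/) is unaffected → [w].
/m/ stays [m].
Rule 2 applies to /a/ (between /m/ and /v/: before a voiced consonant) → [aː].
/v/ — not in any rule's target class → [v].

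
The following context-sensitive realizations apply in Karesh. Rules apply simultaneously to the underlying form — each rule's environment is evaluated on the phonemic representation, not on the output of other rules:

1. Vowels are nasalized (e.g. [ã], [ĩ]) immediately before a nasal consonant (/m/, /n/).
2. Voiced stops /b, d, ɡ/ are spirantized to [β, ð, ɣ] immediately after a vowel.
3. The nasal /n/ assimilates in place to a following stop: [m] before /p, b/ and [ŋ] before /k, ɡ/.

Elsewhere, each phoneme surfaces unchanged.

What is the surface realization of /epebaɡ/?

/e/ — word-initial; rule 1 does not apply here → [e].
/p/ (between /e/ and /e/) is unaffected → [p].
/e/ (between /p/ and /b/): rule 1 targets it, but not before a nasal consonant → unchanged [e].
/b/ (between /e/ and /a/): immediately after a vowel, so rule 2 applies → [β].
/a/ (between /b/ and /ɡ/): rule 1 targets it, but not before a nasal consonant → unchanged [a].
Rule 2 applies to /ɡ/ (word-final: immediately after a vowel) → [ɣ].

[epeβaɣ]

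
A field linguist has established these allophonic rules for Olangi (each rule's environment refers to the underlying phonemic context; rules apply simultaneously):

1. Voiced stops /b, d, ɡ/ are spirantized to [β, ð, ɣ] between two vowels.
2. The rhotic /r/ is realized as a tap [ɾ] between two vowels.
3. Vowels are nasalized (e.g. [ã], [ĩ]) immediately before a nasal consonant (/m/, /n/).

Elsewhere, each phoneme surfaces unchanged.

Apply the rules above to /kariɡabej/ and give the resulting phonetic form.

[kaɾiɣaβej]

/k/ — not in any rule's target class → [k].
/a/ (between /k/ and /r/) is in the target of rule 3 but the environment (before a nasal consonant) is not met → [a].
/r/ — between /a/ and /i/, between two vowels — surfaces as [ɾ] (rule 2).
/i/ (between /r/ and /ɡ/) is in the target of rule 3 but the environment (before a nasal consonant) is not met → [i].
Rule 1 applies to /ɡ/ (between /i/ and /a/: between two vowels) → [ɣ].
/a/ — between /ɡ/ and /b/; rule 3 does not apply here → [a].
/b/ (between /a/ and /e/): between two vowels, so rule 1 applies → [β].
/e/ — between /b/ and /j/; rule 3 does not apply here → [e].
/j/ (word-final): no rule targets it → [j].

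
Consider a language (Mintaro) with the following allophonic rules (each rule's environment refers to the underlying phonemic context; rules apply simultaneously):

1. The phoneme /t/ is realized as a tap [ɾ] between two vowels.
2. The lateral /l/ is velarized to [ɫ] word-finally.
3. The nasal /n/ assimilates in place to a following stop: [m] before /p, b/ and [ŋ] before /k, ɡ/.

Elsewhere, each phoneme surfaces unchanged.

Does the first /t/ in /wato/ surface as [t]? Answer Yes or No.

No

Rule 1 applies to /t/ (between /a/ and /o/: between two vowels) → [ɾ].
The actual realization is [ɾ], not [t].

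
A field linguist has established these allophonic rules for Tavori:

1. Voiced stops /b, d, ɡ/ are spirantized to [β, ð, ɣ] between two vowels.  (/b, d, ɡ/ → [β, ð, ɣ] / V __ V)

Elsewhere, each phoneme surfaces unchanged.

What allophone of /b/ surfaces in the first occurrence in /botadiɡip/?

/b/ — word-initial; rule 1 does not apply here → [b].

[b]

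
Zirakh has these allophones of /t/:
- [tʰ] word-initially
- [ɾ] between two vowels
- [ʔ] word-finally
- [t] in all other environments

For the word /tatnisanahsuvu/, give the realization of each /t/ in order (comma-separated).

[tʰ], [t]

Occurrence 1 (position 1): word-initially → [tʰ].
Occurrence 2 (position 3): no conditioning environment matches → elsewhere allophone [t].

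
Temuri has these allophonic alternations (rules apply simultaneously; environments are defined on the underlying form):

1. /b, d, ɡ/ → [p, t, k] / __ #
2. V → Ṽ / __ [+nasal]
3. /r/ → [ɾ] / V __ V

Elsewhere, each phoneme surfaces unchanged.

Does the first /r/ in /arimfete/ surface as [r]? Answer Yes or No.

No

/r/ (between /a/ and /i/): between two vowels, so rule 3 applies → [ɾ].
The actual realization is [ɾ], not [r].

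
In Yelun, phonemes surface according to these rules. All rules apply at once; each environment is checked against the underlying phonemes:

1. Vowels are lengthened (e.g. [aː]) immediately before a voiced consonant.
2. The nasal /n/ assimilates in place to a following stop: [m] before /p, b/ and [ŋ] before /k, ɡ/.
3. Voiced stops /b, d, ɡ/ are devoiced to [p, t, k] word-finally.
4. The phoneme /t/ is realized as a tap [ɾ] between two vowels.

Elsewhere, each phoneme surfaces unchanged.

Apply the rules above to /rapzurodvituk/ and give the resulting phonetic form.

[rapzuːroːdviɾuk]

/a/ — between /r/ and /p/; rule 1 does not apply here → [a].
/u/ meets the environment for rule 1 (before a voiced consonant) → [uː].
/o/ (between /r/ and /d/): before a voiced consonant, so rule 1 applies → [oː].
/d/ (between /o/ and /v/) is in the target of rule 3 but the environment (word-finally) is not met → [d].
/i/ (between /v/ and /t/): rule 1 targets it, but not before a voiced consonant → unchanged [i].
/t/ (between /i/ and /u/): between two vowels, so rule 4 applies → [ɾ].
/u/ (between /t/ and /k/): rule 1 targets it, but not before a voiced consonant → unchanged [u].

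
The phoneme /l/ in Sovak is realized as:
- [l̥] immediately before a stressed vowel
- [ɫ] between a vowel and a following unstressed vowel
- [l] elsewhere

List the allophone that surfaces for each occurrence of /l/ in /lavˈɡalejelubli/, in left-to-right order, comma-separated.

Occurrence 1 (position 1): no conditioning environment matches → elsewhere allophone [l].
Occurrence 2 (position 6): between a vowel and a following unstressed vowel → [ɫ].
Occurrence 3 (position 10): between a vowel and a following unstressed vowel → [ɫ].
Occurrence 4 (position 13): no conditioning environment matches → elsewhere allophone [l].

[l], [ɫ], [ɫ], [l]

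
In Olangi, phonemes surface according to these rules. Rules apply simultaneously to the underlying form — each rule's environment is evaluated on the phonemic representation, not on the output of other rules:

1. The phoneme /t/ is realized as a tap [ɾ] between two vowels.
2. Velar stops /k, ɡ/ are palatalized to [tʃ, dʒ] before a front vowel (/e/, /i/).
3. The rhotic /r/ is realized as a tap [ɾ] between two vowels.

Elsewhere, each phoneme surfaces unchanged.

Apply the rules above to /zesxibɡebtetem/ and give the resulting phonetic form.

/z/ (word-initial) is unaffected → [z].
/e/ — not in any rule's target class → [e].
/s/ — not in any rule's target class → [s].
/x/ (between /s/ and /i/) is unaffected → [x].
/i/ stays [i].
/b/ (between /i/ and /ɡ/): no rule targets it → [b].
/ɡ/ (between /b/ and /e/) occurs before a front vowel → [dʒ] by rule 2.
/e/ — not in any rule's target class → [e].
/b/ stays [b].
/t/ — between /b/ and /e/; rule 1 does not apply here → [t].
/e/ — not in any rule's target class → [e].
/t/ (between /e/ and /e/): between two vowels, so rule 1 applies → [ɾ].
/e/ stays [e].
/m/ stays [m].

[zesxibdʒebteɾem]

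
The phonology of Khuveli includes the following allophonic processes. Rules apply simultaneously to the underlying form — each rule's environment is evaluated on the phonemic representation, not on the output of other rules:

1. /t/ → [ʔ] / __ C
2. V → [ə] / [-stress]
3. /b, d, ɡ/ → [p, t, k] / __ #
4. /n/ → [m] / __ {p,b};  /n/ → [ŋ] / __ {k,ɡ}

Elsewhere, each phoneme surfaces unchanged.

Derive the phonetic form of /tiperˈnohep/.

[təpərˈnohəp]

/t/ — word-initial; rule 1 does not apply here → [t].
Rule 2 applies to /i/ (between /t/ and /p/: in an unstressed syllable) → [ə].
/e/ — between /p/ and /r/, in an unstressed syllable — surfaces as [ə] (rule 2).
/n/ (between /r/ and /o/) fails the environment for rule 4, so it stays [n].
/o/ (between /n/ and /h/) fails the environment for rule 2, so it stays [o].
/e/ (between /h/ and /p/) occurs in an unstressed syllable → [ə] by rule 2.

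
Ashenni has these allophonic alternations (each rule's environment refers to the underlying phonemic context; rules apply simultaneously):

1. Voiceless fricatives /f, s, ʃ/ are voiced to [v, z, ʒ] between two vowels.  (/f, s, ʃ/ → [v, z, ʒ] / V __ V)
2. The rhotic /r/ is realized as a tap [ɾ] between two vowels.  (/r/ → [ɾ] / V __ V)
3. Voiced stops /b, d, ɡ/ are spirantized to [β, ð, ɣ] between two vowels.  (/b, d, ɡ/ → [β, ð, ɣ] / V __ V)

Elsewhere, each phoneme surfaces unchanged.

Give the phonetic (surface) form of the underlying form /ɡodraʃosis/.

[ɡodraʒozis]

/ɡ/ (word-initial) is in the target of rule 3 but the environment (between two vowels) is not met → [ɡ].
/d/ (between /o/ and /r/) is in the target of rule 3 but the environment (between two vowels) is not met → [d].
/r/ (between /d/ and /a/) is in the target of rule 2 but the environment (between two vowels) is not met → [r].
/ʃ/ meets the environment for rule 1 (between two vowels) → [ʒ].
/s/ (between /o/ and /i/) occurs between two vowels → [z] by rule 1.
/s/ (word-final) is in the target of rule 1 but the environment (between two vowels) is not met → [s].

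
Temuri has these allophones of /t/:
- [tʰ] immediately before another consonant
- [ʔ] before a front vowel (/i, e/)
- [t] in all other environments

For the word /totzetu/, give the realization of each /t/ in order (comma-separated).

[t], [tʰ], [t]

Occurrence 1 (position 1): no conditioning environment matches → elsewhere allophone [t].
Occurrence 2 (position 3): immediately before another consonant → [tʰ].
Occurrence 3 (position 6): no conditioning environment matches → elsewhere allophone [t].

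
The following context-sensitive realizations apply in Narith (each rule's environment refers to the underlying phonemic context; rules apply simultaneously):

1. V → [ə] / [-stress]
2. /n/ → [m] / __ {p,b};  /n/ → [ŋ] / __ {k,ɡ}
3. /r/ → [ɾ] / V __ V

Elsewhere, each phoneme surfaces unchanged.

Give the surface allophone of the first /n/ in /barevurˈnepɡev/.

[n]

/n/ (between /r/ and /e/) is in the target of rule 2 but the environment (before a labial or velar stop) is not met → [n].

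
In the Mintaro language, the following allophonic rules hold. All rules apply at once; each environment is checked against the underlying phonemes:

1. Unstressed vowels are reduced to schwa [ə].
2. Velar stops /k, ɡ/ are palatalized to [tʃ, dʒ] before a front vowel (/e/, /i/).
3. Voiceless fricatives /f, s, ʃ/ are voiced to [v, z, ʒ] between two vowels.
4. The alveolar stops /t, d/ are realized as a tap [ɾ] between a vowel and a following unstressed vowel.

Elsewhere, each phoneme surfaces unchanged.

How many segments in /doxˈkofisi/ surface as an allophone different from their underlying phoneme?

5

Segments that undergo a rule: /o/ → [ə] (rule 1); /f/ → [v] (rule 3); /i/ → [ə] (rule 1); /s/ → [z] (rule 3); /i/ → [ə] (rule 1).
All other segments surface unchanged.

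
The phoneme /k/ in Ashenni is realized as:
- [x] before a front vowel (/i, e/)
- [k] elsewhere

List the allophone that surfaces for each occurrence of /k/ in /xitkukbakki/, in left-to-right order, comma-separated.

Occurrence 1 (position 4): no conditioning environment matches → elsewhere allophone [k].
Occurrence 2 (position 6): no conditioning environment matches → elsewhere allophone [k].
Occurrence 3 (position 9): no conditioning environment matches → elsewhere allophone [k].
Occurrence 4 (position 10): before a front vowel (/i, e/) → [x].

[k], [k], [k], [x]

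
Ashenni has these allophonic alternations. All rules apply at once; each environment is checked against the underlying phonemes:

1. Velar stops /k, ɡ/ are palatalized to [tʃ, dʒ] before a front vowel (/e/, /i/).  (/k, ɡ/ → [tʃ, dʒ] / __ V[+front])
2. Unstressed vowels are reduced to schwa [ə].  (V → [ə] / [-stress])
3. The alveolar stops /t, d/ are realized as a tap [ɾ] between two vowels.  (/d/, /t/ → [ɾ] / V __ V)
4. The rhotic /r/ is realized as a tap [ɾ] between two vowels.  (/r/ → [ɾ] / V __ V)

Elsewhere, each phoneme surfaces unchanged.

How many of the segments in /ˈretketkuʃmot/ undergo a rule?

4

Segments that undergo a rule: /k/ → [tʃ] (rule 1); /e/ → [ə] (rule 2); /u/ → [ə] (rule 2); /o/ → [ə] (rule 2).
All other segments surface unchanged.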